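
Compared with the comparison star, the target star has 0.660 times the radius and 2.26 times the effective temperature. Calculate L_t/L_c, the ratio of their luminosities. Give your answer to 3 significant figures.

From the Stefan–Boltzmann law, L ∝ R²T⁴, so
L_t/L_c = (R_t/R_c)² (T_t/T_c)⁴ = (0.660)² × (2.26)⁴ = 0.4356 × 26.09 = 11.36.

11.4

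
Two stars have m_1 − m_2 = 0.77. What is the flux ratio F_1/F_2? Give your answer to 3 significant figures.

0.492

F_1/F_2 = 10^(−(m_1 − m_2)/2.5) = 10^(-0.77/2.5) = 10^-0.308 = 0.4920.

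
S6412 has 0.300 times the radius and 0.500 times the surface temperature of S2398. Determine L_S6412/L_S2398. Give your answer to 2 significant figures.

From the Stefan–Boltzmann law, L ∝ R²T⁴, so
L_S6412/L_S2398 = (R_S6412/R_S2398)² (T_S6412/T_S2398)⁴ = (0.300)² × (0.500)⁴ = 0.09000 × 0.06250 = 0.005625.

0.0056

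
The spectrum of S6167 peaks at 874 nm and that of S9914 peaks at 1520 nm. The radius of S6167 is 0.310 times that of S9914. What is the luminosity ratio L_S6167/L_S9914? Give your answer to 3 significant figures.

Wien's law gives T ∝ 1/λ_max, so T_S6167/T_S9914 = λ_S9914/λ_S6167 = 1520/874 = 1.739.
Then L ∝ R²T⁴ gives L_S6167/L_S9914 = (0.310)² × (1.739)⁴ = 0.09610 × 9.148 = 0.8791.

0.879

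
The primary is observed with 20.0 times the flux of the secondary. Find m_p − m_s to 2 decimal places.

-3.25

m_p − m_s = −2.5 log₁₀(F_p/F_s) = −2.5 log₁₀(20.0) = −2.5 × (1.301) = -3.253.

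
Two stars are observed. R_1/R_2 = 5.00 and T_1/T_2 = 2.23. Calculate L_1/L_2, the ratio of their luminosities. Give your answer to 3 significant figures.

From the Stefan–Boltzmann law, L ∝ R²T⁴, so
L_1/L_2 = (R_1/R_2)² (T_1/T_2)⁴ = (5.00)² × (2.23)⁴ = 25.00 × 24.73 = 618.2.

618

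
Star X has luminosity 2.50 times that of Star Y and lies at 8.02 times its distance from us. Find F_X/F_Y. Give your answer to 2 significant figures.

0.039

F = L/(4πd²), so F_X/F_Y = (L_X/L_Y) / (d_X/d_Y)²
= 2.50 / (8.02)² = 2.50 / 64.32 = 0.03887.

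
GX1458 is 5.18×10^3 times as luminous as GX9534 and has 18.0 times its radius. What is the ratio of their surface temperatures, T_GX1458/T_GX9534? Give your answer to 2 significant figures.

L ∝ R²T⁴ gives T ∝ (L/R²)^(1/4), so
T_GX1458/T_GX9534 = (5.18×10^3 / 18.0²)^(1/4) = (15.99)^(1/4) = 2.000.

2.0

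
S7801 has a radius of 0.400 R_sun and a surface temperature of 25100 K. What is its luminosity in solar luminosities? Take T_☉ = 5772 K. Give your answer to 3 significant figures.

L/L_☉ = (R/R_☉)² (T/T_☉)⁴ = (0.400)² × (25100/5772)⁴
       = 0.1600 × (4.349)⁴ = 0.1600 × 357.6 = 57.21.

57.2 solar luminosities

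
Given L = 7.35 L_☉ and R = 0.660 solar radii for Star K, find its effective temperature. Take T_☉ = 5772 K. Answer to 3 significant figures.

T/T_☉ = (L/L_☉)^(1/4) / (R/R_☉)^(1/2)
T = 5772 × (7.35)^(1/4) / √(0.660) = 5772 × 1.647 / 0.8124 = 1.170×10^4 K.

1.17×10^4 K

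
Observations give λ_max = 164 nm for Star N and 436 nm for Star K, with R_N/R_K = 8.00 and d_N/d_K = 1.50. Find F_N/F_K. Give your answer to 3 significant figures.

1.42×10^3

Wien's law: T_N/T_K = λ_K/λ_N = 436/164 = 2.659.
L_N/L_K = (R_N/R_K)²(T_N/T_K)⁴ = (8.00)²(2.659)⁴ = 3197.
F_N/F_K = (L_N/L_K)/(d_N/d_K)² = 3197/(1.50)² = 1421.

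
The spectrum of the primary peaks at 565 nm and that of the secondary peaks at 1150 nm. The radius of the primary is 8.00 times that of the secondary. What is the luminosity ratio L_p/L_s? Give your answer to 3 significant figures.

Wien's law gives T ∝ 1/λ_max, so T_p/T_s = λ_s/λ_p = 1150/565 = 2.035.
Then L ∝ R²T⁴ gives L_p/L_s = (8.00)² × (2.035)⁴ = 64.00 × 17.16 = 1098.

1.10×10^3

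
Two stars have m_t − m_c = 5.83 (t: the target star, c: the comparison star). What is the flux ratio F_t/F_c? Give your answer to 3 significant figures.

F_t/F_c = 10^(−(m_t − m_c)/2.5) = 10^(-5.83/2.5) = 10^-2.332 = 0.004656.

0.00466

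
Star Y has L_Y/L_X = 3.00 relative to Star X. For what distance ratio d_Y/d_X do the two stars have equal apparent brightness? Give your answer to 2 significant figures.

Equal flux requires L_Y/d_Y² = L_X/d_X², so d_Y/d_X = √(L_Y/L_X)
= √(3.00) = 1.732.

1.7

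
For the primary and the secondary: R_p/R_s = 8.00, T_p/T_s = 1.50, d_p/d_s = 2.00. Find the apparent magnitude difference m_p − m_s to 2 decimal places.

L_p/L_s = (8.00)²(1.50)⁴ = 324.0.
F_p/F_s = (L_p/L_s)/(d_p/d_s)² = 324.0/4.000 = 81.00.
m_p − m_s = −2.5 log₁₀(81.00) = -4.77.

-4.77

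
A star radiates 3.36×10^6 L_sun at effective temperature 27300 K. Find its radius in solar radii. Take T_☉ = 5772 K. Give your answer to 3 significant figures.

81.9 solar radii

R/R_☉ = √(L/L_☉) / (T/T_☉)² = √(3.36×10^6) / (4.730)²
       = 1833 / 22.37 = 81.94.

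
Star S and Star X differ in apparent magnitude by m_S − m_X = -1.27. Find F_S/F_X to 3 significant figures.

F_S/F_X = 10^(−(m_S − m_X)/2.5) = 10^(1.27/2.5) = 10^0.508 = 3.221.

3.22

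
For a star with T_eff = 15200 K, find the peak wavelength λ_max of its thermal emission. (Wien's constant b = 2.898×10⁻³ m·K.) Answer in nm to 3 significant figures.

λ_max = b/T = 2.898×10⁻³ / 15200 = 1.91×10^-7 m = 190.7 nm.

191 nm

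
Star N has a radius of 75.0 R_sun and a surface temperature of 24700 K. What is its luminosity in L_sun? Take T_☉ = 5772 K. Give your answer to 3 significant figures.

L/L_☉ = (R/R_☉)² (T/T_☉)⁴ = (75.0)² × (24700/5772)⁴
       = 5625 × (4.279)⁴ = 5625 × 335.3 = 1.886×10^6.

1.89×10^6 L_sun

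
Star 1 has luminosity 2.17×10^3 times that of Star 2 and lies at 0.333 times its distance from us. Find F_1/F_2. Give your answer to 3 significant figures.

1.96×10^4

F = L/(4πd²), so F_1/F_2 = (L_1/L_2) / (d_1/d_2)²
= 2.17×10^3 / (0.333)² = 2.17×10^3 / 0.1109 = 1.957×10^4.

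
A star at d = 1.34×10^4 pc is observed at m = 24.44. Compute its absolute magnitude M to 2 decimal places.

M = m − 5 log₁₀(d/10 pc) = 24.44 − 5 log₁₀(1.34×10^4/10)
  = 24.44 − 5 × 3.127 = 24.44 − 15.64 = 8.80.

8.80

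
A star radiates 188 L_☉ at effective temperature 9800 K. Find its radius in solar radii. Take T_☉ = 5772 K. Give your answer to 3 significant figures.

4.76 solar radii

R/R_☉ = √(L/L_☉) / (T/T_☉)² = √(188) / (1.698)²
       = 13.71 / 2.883 = 4.756.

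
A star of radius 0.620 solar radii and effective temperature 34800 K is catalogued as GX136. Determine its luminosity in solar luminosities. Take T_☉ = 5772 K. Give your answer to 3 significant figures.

508 solar luminosities

L/L_☉ = (R/R_☉)² (T/T_☉)⁴ = (0.620)² × (34800/5772)⁴
       = 0.3844 × (6.029)⁴ = 0.3844 × 1321 = 507.9.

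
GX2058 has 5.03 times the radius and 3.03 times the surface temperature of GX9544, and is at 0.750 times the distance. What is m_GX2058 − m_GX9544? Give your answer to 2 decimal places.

-8.95

L_GX2058/L_GX9544 = (5.03)²(3.03)⁴ = 2133.
F_GX2058/F_GX9544 = (L_GX2058/L_GX9544)/(d_GX2058/d_GX9544)² = 2133/0.5625 = 3791.
m_GX2058 − m_GX9544 = −2.5 log₁₀(3791) = -8.95.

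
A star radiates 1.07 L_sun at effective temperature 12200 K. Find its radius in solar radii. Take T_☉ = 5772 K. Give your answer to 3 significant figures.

R/R_☉ = √(L/L_☉) / (T/T_☉)² = √(1.07) / (2.114)²
       = 1.034 / 4.468 = 0.2315.

0.232 solar radii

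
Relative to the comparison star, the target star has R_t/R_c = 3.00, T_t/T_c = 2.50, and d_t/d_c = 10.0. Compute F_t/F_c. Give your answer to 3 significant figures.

3.52

L_t/L_c = (R_t/R_c)²(T_t/T_c)⁴ = (3.00)² × (2.50)⁴ = 351.6.
F_t/F_c = (L_t/L_c)/(d_t/d_c)² = 351.6 / (10.0)² = 3.516.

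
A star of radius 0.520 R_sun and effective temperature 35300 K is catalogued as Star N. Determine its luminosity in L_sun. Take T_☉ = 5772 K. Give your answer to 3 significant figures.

L/L_☉ = (R/R_☉)² (T/T_☉)⁴ = (0.520)² × (35300/5772)⁴
       = 0.2704 × (6.116)⁴ = 0.2704 × 1399 = 378.3.

378 L_sun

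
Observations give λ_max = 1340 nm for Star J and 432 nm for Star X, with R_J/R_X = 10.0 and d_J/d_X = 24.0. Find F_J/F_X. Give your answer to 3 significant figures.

Wien's law: T_J/T_X = λ_X/λ_J = 432/1340 = 0.3224.
L_J/L_X = (R_J/R_X)²(T_J/T_X)⁴ = (10.0)²(0.3224)⁴ = 1.080.
F_J/F_X = (L_J/L_X)/(d_J/d_X)² = 1.080/(24.0)² = 0.001875.

0.00188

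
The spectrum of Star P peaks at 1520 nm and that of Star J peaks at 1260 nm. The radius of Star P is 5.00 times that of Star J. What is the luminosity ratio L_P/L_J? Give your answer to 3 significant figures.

11.8

Wien's law gives T ∝ 1/λ_max, so T_P/T_J = λ_J/λ_P = 1260/1520 = 0.8289.
Then L ∝ R²T⁴ gives L_P/L_J = (5.00)² × (0.8289)⁴ = 25.00 × 0.4722 = 11.80.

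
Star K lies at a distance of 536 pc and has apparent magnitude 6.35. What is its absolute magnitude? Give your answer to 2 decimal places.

-2.30

M = m − 5 log₁₀(d/10 pc) = 6.35 − 5 log₁₀(536/10)
  = 6.35 − 5 × 1.729 = 6.35 − 8.65 = -2.30.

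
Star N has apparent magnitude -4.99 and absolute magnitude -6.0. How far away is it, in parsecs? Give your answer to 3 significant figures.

15.9 pc

m − M = 5 log₁₀(d/10 pc)
-4.99 − (-6.0) = 1.01 = 5 log₁₀(d/10)
d = 10 × 10^(1.01/5) = 10 × 10^0.202 = 15.92 pc.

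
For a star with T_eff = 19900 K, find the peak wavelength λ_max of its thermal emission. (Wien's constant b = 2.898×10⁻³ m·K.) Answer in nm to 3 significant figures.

146 nm

λ_max = b/T = 2.898×10⁻³ / 19900 = 1.46×10^-7 m = 145.6 nm.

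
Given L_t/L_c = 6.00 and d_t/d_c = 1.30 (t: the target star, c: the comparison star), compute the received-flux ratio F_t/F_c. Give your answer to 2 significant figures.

3.6

F = L/(4πd²), so F_t/F_c = (L_t/L_c) / (d_t/d_c)²
= 6.00 / (1.30)² = 6.00 / 1.690 = 3.550.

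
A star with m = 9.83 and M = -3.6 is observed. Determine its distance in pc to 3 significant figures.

m − M = 5 log₁₀(d/10 pc)
9.83 − (-3.6) = 13.43 = 5 log₁₀(d/10)
d = 10 × 10^(13.43/5) = 10 × 10^2.686 = 4853 pc.

4.85×10^3 pc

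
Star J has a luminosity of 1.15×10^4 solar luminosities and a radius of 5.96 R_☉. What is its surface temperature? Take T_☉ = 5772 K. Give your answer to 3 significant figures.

2.45×10^4 K

T/T_☉ = (L/L_☉)^(1/4) / (R/R_☉)^(1/2)
T = 5772 × (1.15×10^4)^(1/4) / √(5.96) = 5772 × 10.36 / 2.441 = 2.448×10^4 K.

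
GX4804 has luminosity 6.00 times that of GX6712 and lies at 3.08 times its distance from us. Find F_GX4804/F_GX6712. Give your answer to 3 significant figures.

0.632

F = L/(4πd²), so F_GX4804/F_GX6712 = (L_GX4804/L_GX6712) / (d_GX4804/d_GX6712)²
= 6.00 / (3.08)² = 6.00 / 9.486 = 0.6325.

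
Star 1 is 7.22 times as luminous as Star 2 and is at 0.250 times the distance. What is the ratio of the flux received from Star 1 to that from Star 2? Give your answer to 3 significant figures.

116

F = L/(4πd²), so F_1/F_2 = (L_1/L_2) / (d_1/d_2)²
= 7.22 / (0.250)² = 7.22 / 0.06250 = 115.5.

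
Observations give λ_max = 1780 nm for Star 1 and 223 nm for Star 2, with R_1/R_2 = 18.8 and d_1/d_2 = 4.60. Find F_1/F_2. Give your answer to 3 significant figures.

0.00411

Wien's law: T_1/T_2 = λ_2/λ_1 = 223/1780 = 0.1253.
L_1/L_2 = (R_1/R_2)²(T_1/T_2)⁴ = (18.8)²(0.1253)⁴ = 0.08707.
F_1/F_2 = (L_1/L_2)/(d_1/d_2)² = 0.08707/(4.60)² = 0.004115.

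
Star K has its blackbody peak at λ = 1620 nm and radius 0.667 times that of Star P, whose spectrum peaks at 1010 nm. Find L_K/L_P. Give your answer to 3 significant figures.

Wien's law gives T ∝ 1/λ_max, so T_K/T_P = λ_P/λ_K = 1010/1620 = 0.6235.
Then L ∝ R²T⁴ gives L_K/L_P = (0.667)² × (0.6235)⁴ = 0.4449 × 0.1511 = 0.06722.

0.0672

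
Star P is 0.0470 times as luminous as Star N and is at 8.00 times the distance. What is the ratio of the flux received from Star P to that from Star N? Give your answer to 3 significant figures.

F = L/(4πd²), so F_P/F_N = (L_P/L_N) / (d_P/d_N)²
= 0.0470 / (8.00)² = 0.0470 / 64.00 = 7.344×10^-4.

7.34×10^-4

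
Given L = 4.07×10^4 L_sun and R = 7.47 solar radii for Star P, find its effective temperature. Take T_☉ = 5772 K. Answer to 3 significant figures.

3.00×10^4 K

T/T_☉ = (L/L_☉)^(1/4) / (R/R_☉)^(1/2)
T = 5772 × (4.07×10^4)^(1/4) / √(7.47) = 5772 × 14.20 / 2.733 = 3.000×10^4 K.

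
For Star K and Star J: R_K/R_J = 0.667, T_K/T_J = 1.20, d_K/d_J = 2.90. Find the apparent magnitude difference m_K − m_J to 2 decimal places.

L_K/L_J = (0.667)²(1.20)⁴ = 0.9225.
F_K/F_J = (L_K/L_J)/(d_K/d_J)² = 0.9225/8.410 = 0.1097.
m_K − m_J = −2.5 log₁₀(0.1097) = 2.40.

2.40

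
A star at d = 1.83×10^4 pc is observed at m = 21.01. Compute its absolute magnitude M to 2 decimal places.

M = m − 5 log₁₀(d/10 pc) = 21.01 − 5 log₁₀(1.83×10^4/10)
  = 21.01 − 5 × 3.262 = 21.01 − 16.31 = 4.70.

4.70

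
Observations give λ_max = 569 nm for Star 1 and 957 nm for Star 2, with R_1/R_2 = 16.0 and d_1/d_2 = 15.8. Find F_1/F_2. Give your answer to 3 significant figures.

8.21

Wien's law: T_1/T_2 = λ_2/λ_1 = 957/569 = 1.682.
L_1/L_2 = (R_1/R_2)²(T_1/T_2)⁴ = (16.0)²(1.682)⁴ = 2049.
F_1/F_2 = (L_1/L_2)/(d_1/d_2)² = 2049/(15.8)² = 8.206.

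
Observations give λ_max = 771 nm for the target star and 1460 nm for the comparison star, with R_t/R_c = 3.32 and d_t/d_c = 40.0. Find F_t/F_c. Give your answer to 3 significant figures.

0.0886

Wien's law: T_t/T_c = λ_c/λ_t = 1460/771 = 1.894.
L_t/L_c = (R_t/R_c)²(T_t/T_c)⁴ = (3.32)²(1.894)⁴ = 141.7.
F_t/F_c = (L_t/L_c)/(d_t/d_c)² = 141.7/(40.0)² = 0.08858.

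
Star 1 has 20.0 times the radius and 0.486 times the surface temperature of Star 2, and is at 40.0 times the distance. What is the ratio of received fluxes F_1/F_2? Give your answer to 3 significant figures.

0.0139

L_1/L_2 = (R_1/R_2)²(T_1/T_2)⁴ = (20.0)² × (0.486)⁴ = 22.32.
F_1/F_2 = (L_1/L_2)/(d_1/d_2)² = 22.32 / (40.0)² = 0.01395.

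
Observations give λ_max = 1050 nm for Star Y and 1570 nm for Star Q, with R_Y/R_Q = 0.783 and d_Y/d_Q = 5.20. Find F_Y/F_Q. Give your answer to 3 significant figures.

0.113

Wien's law: T_Y/T_Q = λ_Q/λ_Y = 1570/1050 = 1.495.
L_Y/L_Q = (R_Y/R_Q)²(T_Y/T_Q)⁴ = (0.783)²(1.495)⁴ = 3.065.
F_Y/F_Q = (L_Y/L_Q)/(d_Y/d_Q)² = 3.065/(5.20)² = 0.1133.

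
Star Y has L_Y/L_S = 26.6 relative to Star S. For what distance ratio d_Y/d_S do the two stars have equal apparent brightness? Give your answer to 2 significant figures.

Equal flux requires L_Y/d_Y² = L_S/d_S², so d_Y/d_S = √(L_Y/L_S)
= √(26.6) = 5.158.

5.2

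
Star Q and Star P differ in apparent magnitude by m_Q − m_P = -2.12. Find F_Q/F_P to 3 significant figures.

7.05

F_Q/F_P = 10^(−(m_Q − m_P)/2.5) = 10^(2.12/2.5) = 10^0.848 = 7.047.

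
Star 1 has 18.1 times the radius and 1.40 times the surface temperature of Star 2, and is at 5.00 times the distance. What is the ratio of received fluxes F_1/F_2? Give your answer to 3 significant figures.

50.3

L_1/L_2 = (R_1/R_2)²(T_1/T_2)⁴ = (18.1)² × (1.40)⁴ = 1259.
F_1/F_2 = (L_1/L_2)/(d_1/d_2)² = 1259 / (5.00)² = 50.34.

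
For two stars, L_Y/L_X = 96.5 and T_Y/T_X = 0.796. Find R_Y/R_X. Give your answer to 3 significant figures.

15.5

L ∝ R²T⁴ gives R ∝ √L / T², so
R_Y/R_X = √(96.5) / (0.796)² = 9.823 / 0.6336 = 15.50.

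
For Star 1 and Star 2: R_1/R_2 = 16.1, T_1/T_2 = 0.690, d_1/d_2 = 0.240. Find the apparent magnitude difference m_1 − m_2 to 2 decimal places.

-7.52

L_1/L_2 = (16.1)²(0.690)⁴ = 58.76.
F_1/F_2 = (L_1/L_2)/(d_1/d_2)² = 58.76/0.05760 = 1020.
m_1 − m_2 = −2.5 log₁₀(1020) = -7.52.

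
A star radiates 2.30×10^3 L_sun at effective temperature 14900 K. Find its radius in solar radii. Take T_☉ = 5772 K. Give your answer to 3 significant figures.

7.20 solar radii

R/R_☉ = √(L/L_☉) / (T/T_☉)² = √(2.30×10^3) / (2.581)²
       = 47.96 / 6.664 = 7.197.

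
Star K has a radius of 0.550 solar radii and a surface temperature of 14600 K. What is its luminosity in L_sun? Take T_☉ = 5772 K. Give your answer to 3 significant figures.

L/L_☉ = (R/R_☉)² (T/T_☉)⁴ = (0.550)² × (14600/5772)⁴
       = 0.3025 × (2.529)⁴ = 0.3025 × 40.94 = 12.38.

12.4 L_sun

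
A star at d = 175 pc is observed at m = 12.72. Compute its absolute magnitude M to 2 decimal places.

6.50

M = m − 5 log₁₀(d/10 pc) = 12.72 − 5 log₁₀(175/10)
  = 12.72 − 5 × 1.243 = 12.72 − 6.22 = 6.50.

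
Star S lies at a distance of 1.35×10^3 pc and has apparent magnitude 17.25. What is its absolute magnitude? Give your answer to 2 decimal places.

6.60

M = m − 5 log₁₀(d/10 pc) = 17.25 − 5 log₁₀(1.35×10^3/10)
  = 17.25 − 5 × 2.130 = 17.25 − 10.65 = 6.60.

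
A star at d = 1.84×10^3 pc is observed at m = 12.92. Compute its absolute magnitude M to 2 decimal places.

M = m − 5 log₁₀(d/10 pc) = 12.92 − 5 log₁₀(1.84×10^3/10)
  = 12.92 − 5 × 2.265 = 12.92 − 11.32 = 1.60.

1.60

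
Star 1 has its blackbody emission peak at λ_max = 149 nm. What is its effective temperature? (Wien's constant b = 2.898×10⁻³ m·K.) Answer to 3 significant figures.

T = b/λ_max = 2.898×10⁻³ / (149×10⁻⁹) = 1.945×10^4 K.

1.94×10^4 K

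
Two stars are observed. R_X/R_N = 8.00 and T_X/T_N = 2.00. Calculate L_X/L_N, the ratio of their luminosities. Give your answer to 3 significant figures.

1.02×10^3

From the Stefan–Boltzmann law, L ∝ R²T⁴, so
L_X/L_N = (R_X/R_N)² (T_X/T_N)⁴ = (8.00)² × (2.00)⁴ = 64.00 × 16.00 = 1024.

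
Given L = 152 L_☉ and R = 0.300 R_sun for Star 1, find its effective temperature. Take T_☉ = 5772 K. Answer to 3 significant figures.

T/T_☉ = (L/L_☉)^(1/4) / (R/R_☉)^(1/2)
T = 5772 × (152)^(1/4) / √(0.300) = 5772 × 3.511 / 0.5477 = 3.700×10^4 K.

3.70×10^4 K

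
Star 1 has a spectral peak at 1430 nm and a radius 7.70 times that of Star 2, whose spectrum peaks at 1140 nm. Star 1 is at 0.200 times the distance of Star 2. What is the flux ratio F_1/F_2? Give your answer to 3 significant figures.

Wien's law: T_1/T_2 = λ_2/λ_1 = 1140/1430 = 0.7972.
L_1/L_2 = (R_1/R_2)²(T_1/T_2)⁴ = (7.70)²(0.7972)⁴ = 23.95.
F_1/F_2 = (L_1/L_2)/(d_1/d_2)² = 23.95/(0.200)² = 598.7.

599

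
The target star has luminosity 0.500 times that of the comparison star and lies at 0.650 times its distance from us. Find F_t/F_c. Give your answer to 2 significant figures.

F = L/(4πd²), so F_t/F_c = (L_t/L_c) / (d_t/d_c)²
= 0.500 / (0.650)² = 0.500 / 0.4225 = 1.183.

1.2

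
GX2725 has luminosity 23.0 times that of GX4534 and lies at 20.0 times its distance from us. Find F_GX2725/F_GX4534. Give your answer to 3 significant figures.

F = L/(4πd²), so F_GX2725/F_GX4534 = (L_GX2725/L_GX4534) / (d_GX2725/d_GX4534)²
= 23.0 / (20.0)² = 23.0 / 400.0 = 0.05750.

0.0575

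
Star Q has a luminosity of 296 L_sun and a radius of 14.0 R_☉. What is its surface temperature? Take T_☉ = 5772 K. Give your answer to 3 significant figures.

6.40×10^3 K

T/T_☉ = (L/L_☉)^(1/4) / (R/R_☉)^(1/2)
T = 5772 × (296)^(1/4) / √(14.0) = 5772 × 4.148 / 3.742 = 6399 K.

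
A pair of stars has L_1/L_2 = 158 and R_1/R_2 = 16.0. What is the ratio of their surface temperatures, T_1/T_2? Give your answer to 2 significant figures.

0.89

L ∝ R²T⁴ gives T ∝ (L/R²)^(1/4), so
T_1/T_2 = (158 / 16.0²)^(1/4) = (0.6172)^(1/4) = 0.8863.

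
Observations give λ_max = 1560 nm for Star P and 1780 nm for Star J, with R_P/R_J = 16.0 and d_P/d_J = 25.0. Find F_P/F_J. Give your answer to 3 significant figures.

Wien's law: T_P/T_J = λ_J/λ_P = 1780/1560 = 1.141.
L_P/L_J = (R_P/R_J)²(T_P/T_J)⁴ = (16.0)²(1.141)⁴ = 433.9.
F_P/F_J = (L_P/L_J)/(d_P/d_J)² = 433.9/(25.0)² = 0.6943.

0.694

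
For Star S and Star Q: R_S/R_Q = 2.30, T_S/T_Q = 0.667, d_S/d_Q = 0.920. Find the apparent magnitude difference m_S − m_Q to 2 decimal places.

L_S/L_Q = (2.30)²(0.667)⁴ = 1.047.
F_S/F_Q = (L_S/L_Q)/(d_S/d_Q)² = 1.047/0.8464 = 1.237.
m_S − m_Q = −2.5 log₁₀(1.237) = -0.23.

-0.23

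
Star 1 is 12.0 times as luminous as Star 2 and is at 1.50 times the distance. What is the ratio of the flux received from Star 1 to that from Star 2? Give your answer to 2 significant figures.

5.3

F = L/(4πd²), so F_1/F_2 = (L_1/L_2) / (d_1/d_2)²
= 12.0 / (1.50)² = 12.0 / 2.250 = 5.333.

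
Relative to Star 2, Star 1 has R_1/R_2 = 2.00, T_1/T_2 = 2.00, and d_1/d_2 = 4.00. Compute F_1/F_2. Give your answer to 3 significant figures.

L_1/L_2 = (R_1/R_2)²(T_1/T_2)⁴ = (2.00)² × (2.00)⁴ = 64.00.
F_1/F_2 = (L_1/L_2)/(d_1/d_2)² = 64.00 / (4.00)² = 4.000.

4.00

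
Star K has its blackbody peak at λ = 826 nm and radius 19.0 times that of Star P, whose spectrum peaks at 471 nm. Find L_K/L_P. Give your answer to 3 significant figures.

Wien's law gives T ∝ 1/λ_max, so T_K/T_P = λ_P/λ_K = 471/826 = 0.5702.
Then L ∝ R²T⁴ gives L_K/L_P = (19.0)² × (0.5702)⁴ = 361.0 × 0.1057 = 38.17.

38.2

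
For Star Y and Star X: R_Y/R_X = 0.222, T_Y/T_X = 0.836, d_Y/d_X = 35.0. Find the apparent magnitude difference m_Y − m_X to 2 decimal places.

11.77

L_Y/L_X = (0.222)²(0.836)⁴ = 0.02407.
F_Y/F_X = (L_Y/L_X)/(d_Y/d_X)² = 0.02407/1225 = 1.965×10^-5.
m_Y − m_X = −2.5 log₁₀(1.965×10^-5) = 11.77.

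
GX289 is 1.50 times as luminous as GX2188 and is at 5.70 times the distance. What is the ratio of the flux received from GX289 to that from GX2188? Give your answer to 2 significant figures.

F = L/(4πd²), so F_GX289/F_GX2188 = (L_GX289/L_GX2188) / (d_GX289/d_GX2188)²
= 1.50 / (5.70)² = 1.50 / 32.49 = 0.04617.

0.046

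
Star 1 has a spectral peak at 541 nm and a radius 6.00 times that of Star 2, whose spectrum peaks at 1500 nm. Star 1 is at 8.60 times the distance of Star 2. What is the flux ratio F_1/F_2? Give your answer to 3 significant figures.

28.8

Wien's law: T_1/T_2 = λ_2/λ_1 = 1500/541 = 2.773.
L_1/L_2 = (R_1/R_2)²(T_1/T_2)⁴ = (6.00)²(2.773)⁴ = 2128.
F_1/F_2 = (L_1/L_2)/(d_1/d_2)² = 2128/(8.60)² = 28.77.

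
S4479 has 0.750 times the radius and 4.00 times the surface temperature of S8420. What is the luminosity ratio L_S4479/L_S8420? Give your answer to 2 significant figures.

From the Stefan–Boltzmann law, L ∝ R²T⁴, so
L_S4479/L_S8420 = (R_S4479/R_S8420)² (T_S4479/T_S8420)⁴ = (0.750)² × (4.00)⁴ = 0.5625 × 256.0 = 144.0.

1.4×10^2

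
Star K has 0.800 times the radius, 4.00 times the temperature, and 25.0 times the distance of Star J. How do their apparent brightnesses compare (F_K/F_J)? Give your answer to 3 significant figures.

L_K/L_J = (R_K/R_J)²(T_K/T_J)⁴ = (0.800)² × (4.00)⁴ = 163.8.
F_K/F_J = (L_K/L_J)/(d_K/d_J)² = 163.8 / (25.0)² = 0.2621.

0.262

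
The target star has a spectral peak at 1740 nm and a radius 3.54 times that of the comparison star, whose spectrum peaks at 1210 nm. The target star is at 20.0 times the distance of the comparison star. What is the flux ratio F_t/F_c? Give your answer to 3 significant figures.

0.00733

Wien's law: T_t/T_c = λ_c/λ_t = 1210/1740 = 0.6954.
L_t/L_c = (R_t/R_c)²(T_t/T_c)⁴ = (3.54)²(0.6954)⁴ = 2.931.
F_t/F_c = (L_t/L_c)/(d_t/d_c)² = 2.931/(20.0)² = 0.007326.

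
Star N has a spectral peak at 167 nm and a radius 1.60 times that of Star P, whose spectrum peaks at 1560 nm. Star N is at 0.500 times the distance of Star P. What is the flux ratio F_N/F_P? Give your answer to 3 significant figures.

7.80×10^4

Wien's law: T_N/T_P = λ_P/λ_N = 1560/167 = 9.341.
L_N/L_P = (R_N/R_P)²(T_N/T_P)⁴ = (1.60)²(9.341)⁴ = 1.949×10^4.
F_N/F_P = (L_N/L_P)/(d_N/d_P)² = 1.949×10^4/(0.500)² = 7.797×10^4.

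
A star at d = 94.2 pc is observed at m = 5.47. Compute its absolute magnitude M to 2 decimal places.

M = m − 5 log₁₀(d/10 pc) = 5.47 − 5 log₁₀(94.2/10)
  = 5.47 − 5 × 0.974 = 5.47 − 4.87 = 0.60.

0.60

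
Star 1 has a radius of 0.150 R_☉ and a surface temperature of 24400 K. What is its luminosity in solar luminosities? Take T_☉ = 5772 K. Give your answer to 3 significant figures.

7.19 solar luminosities

L/L_☉ = (R/R_☉)² (T/T_☉)⁴ = (0.150)² × (24400/5772)⁴
       = 0.02250 × (4.227)⁴ = 0.02250 × 319.3 = 7.185.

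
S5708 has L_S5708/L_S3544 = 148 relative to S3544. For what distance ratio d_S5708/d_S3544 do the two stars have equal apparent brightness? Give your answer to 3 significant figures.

Equal flux requires L_S5708/d_S5708² = L_S3544/d_S3544², so d_S5708/d_S3544 = √(L_S5708/L_S3544)
= √(148) = 12.17.

12.2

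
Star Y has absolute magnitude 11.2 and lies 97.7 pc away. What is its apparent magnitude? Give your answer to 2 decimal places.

m = M + 5 log₁₀(d/10 pc) = 11.2 + 5 log₁₀(97.7/10)
  = 11.2 + 5 × 0.990 = 11.2 + 4.95 = 16.15.

16.15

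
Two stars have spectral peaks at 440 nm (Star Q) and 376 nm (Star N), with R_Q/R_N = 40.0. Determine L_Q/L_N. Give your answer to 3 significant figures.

Wien's law gives T ∝ 1/λ_max, so T_Q/T_N = λ_N/λ_Q = 376/440 = 0.8545.
Then L ∝ R²T⁴ gives L_Q/L_N = (40.0)² × (0.8545)⁴ = 1600 × 0.5333 = 853.2.

853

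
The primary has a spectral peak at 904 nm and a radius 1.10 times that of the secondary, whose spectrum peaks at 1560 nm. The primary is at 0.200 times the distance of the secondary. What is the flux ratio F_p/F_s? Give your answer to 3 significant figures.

268

Wien's law: T_p/T_s = λ_s/λ_p = 1560/904 = 1.726.
L_p/L_s = (R_p/R_s)²(T_p/T_s)⁴ = (1.10)²(1.726)⁴ = 10.73.
F_p/F_s = (L_p/L_s)/(d_p/d_s)² = 10.73/(0.200)² = 268.3.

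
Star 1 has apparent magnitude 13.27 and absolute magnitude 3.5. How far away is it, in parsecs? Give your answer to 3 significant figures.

899 pc

m − M = 5 log₁₀(d/10 pc)
13.27 − (3.5) = 9.77 = 5 log₁₀(d/10)
d = 10 × 10^(9.77/5) = 10 × 10^1.954 = 899.5 pc.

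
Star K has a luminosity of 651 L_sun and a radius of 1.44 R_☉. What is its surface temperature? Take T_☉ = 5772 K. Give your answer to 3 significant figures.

2.43×10^4 K

T/T_☉ = (L/L_☉)^(1/4) / (R/R_☉)^(1/2)
T = 5772 × (651)^(1/4) / √(1.44) = 5772 × 5.051 / 1.200 = 2.430×10^4 K.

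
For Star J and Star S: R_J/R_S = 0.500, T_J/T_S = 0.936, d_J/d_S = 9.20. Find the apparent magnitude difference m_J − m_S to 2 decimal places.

6.61

L_J/L_S = (0.500)²(0.936)⁴ = 0.1919.
F_J/F_S = (L_J/L_S)/(d_J/d_S)² = 0.1919/84.64 = 0.002267.
m_J − m_S = −2.5 log₁₀(0.002267) = 6.61.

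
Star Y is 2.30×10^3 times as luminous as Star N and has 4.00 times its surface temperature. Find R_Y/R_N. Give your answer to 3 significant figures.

3.00

L ∝ R²T⁴ gives R ∝ √L / T², so
R_Y/R_N = √(2.30×10^3) / (4.00)² = 47.96 / 16.00 = 2.997.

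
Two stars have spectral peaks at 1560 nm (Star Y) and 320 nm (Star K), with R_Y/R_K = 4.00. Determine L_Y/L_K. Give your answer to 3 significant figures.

Wien's law gives T ∝ 1/λ_max, so T_Y/T_K = λ_K/λ_Y = 320/1560 = 0.2051.
Then L ∝ R²T⁴ gives L_Y/L_K = (4.00)² × (0.2051)⁴ = 16.00 × 0.001771 = 0.02833.

0.0283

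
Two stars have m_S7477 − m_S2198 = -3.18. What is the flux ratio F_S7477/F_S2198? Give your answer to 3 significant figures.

F_S7477/F_S2198 = 10^(−(m_S7477 − m_S2198)/2.5) = 10^(3.18/2.5) = 10^1.272 = 18.71.

18.7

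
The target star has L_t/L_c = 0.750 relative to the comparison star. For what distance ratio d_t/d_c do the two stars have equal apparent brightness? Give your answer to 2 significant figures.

Equal flux requires L_t/d_t² = L_c/d_c², so d_t/d_c = √(L_t/L_c)
= √(0.750) = 0.8660.

0.87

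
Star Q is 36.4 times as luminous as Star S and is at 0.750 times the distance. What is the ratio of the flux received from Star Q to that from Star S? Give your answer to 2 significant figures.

65

F = L/(4πd²), so F_Q/F_S = (L_Q/L_S) / (d_Q/d_S)²
= 36.4 / (0.750)² = 36.4 / 0.5625 = 64.71.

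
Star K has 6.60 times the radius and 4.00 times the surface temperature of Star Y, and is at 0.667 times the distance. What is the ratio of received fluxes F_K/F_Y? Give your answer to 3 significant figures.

2.51×10^4

L_K/L_Y = (R_K/R_Y)²(T_K/T_Y)⁴ = (6.60)² × (4.00)⁴ = 1.115×10^4.
F_K/F_Y = (L_K/L_Y)/(d_K/d_Y)² = 1.115×10^4 / (0.667)² = 2.507×10^4.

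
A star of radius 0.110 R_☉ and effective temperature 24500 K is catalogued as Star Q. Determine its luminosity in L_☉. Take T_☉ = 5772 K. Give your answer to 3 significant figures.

L/L_☉ = (R/R_☉)² (T/T_☉)⁴ = (0.110)² × (24500/5772)⁴
       = 0.01210 × (4.245)⁴ = 0.01210 × 324.6 = 3.928.

3.93 L_☉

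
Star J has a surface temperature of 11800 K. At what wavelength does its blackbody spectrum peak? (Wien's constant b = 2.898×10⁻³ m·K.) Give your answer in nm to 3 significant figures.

246 nm

λ_max = b/T = 2.898×10⁻³ / 11800 = 2.46×10^-7 m = 245.6 nm.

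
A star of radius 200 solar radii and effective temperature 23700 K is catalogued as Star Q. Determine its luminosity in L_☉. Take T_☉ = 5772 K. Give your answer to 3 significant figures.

L/L_☉ = (R/R_☉)² (T/T_☉)⁴ = (200)² × (23700/5772)⁴
       = 4.000×10^4 × (4.106)⁴ = 4.000×10^4 × 284.2 = 1.137×10^7.

1.14×10^7 L_☉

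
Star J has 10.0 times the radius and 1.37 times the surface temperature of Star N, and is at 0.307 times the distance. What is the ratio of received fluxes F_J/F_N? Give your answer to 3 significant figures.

L_J/L_N = (R_J/R_N)²(T_J/T_N)⁴ = (10.0)² × (1.37)⁴ = 352.3.
F_J/F_N = (L_J/L_N)/(d_J/d_N)² = 352.3 / (0.307)² = 3738.

3.74×10^3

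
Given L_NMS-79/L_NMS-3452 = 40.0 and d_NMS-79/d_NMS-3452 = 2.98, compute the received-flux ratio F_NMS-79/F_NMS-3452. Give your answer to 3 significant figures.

F = L/(4πd²), so F_NMS-79/F_NMS-3452 = (L_NMS-79/L_NMS-3452) / (d_NMS-79/d_NMS-3452)²
= 40.0 / (2.98)² = 40.0 / 8.880 = 4.504.

4.50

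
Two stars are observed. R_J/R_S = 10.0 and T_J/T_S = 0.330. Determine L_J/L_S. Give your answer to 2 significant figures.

From the Stefan–Boltzmann law, L ∝ R²T⁴, so
L_J/L_S = (R_J/R_S)² (T_J/T_S)⁴ = (10.0)² × (0.330)⁴ = 100.0 × 0.01186 = 1.186.

1.2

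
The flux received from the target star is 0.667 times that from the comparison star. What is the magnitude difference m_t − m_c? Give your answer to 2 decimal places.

m_t − m_c = −2.5 log₁₀(F_t/F_c) = −2.5 log₁₀(0.667) = −2.5 × (-0.176) = 0.440.

0.44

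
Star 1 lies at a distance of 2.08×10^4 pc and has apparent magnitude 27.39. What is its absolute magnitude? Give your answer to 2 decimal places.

10.80

M = m − 5 log₁₀(d/10 pc) = 27.39 − 5 log₁₀(2.08×10^4/10)
  = 27.39 − 5 × 3.318 = 27.39 − 16.59 = 10.80.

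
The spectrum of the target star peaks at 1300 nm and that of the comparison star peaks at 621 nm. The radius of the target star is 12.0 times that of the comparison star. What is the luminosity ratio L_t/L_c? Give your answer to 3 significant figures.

Wien's law gives T ∝ 1/λ_max, so T_t/T_c = λ_c/λ_t = 621/1300 = 0.4777.
Then L ∝ R²T⁴ gives L_t/L_c = (12.0)² × (0.4777)⁴ = 144.0 × 0.05207 = 7.498.

7.50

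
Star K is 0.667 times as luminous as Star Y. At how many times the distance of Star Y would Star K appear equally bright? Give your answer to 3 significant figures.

Equal flux requires L_K/d_K² = L_Y/d_Y², so d_K/d_Y = √(L_K/L_Y)
= √(0.667) = 0.8167.

0.817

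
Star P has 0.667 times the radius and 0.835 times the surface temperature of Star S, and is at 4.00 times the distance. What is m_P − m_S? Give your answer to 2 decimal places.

4.67

L_P/L_S = (0.667)²(0.835)⁴ = 0.2163.
F_P/F_S = (L_P/L_S)/(d_P/d_S)² = 0.2163/16.00 = 0.01352.
m_P − m_S = −2.5 log₁₀(0.01352) = 4.67.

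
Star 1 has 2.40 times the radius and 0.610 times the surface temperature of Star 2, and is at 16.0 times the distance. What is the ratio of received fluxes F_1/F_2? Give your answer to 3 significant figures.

L_1/L_2 = (R_1/R_2)²(T_1/T_2)⁴ = (2.40)² × (0.610)⁴ = 0.7975.
F_1/F_2 = (L_1/L_2)/(d_1/d_2)² = 0.7975 / (16.0)² = 0.003115.

0.00312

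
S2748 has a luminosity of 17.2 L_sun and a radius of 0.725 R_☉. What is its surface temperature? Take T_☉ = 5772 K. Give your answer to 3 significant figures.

T/T_☉ = (L/L_☉)^(1/4) / (R/R_☉)^(1/2)
T = 5772 × (17.2)^(1/4) / √(0.725) = 5772 × 2.036 / 0.8515 = 1.381×10^4 K.

1.38×10^4 K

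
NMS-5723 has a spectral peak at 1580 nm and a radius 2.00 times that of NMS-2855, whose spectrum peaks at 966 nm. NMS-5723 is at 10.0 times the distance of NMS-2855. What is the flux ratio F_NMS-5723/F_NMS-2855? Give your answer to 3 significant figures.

Wien's law: T_NMS-5723/T_NMS-2855 = λ_NMS-2855/λ_NMS-5723 = 966/1580 = 0.6114.
L_NMS-5723/L_NMS-2855 = (R_NMS-5723/R_NMS-2855)²(T_NMS-5723/T_NMS-2855)⁴ = (2.00)²(0.6114)⁴ = 0.5589.
F_NMS-5723/F_NMS-2855 = (L_NMS-5723/L_NMS-2855)/(d_NMS-5723/d_NMS-2855)² = 0.5589/(10.0)² = 0.005589.

0.00559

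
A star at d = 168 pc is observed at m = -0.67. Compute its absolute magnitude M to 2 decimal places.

M = m − 5 log₁₀(d/10 pc) = -0.67 − 5 log₁₀(168/10)
  = -0.67 − 5 × 1.225 = -0.67 − 6.13 = -6.80.

-6.80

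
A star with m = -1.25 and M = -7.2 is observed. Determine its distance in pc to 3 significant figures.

155 pc

m − M = 5 log₁₀(d/10 pc)
-1.25 − (-7.2) = 5.95 = 5 log₁₀(d/10)
d = 10 × 10^(5.95/5) = 10 × 10^1.190 = 154.9 pc.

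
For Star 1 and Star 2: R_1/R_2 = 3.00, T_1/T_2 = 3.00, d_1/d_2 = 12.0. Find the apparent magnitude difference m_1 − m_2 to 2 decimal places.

-1.76

L_1/L_2 = (3.00)²(3.00)⁴ = 729.0.
F_1/F_2 = (L_1/L_2)/(d_1/d_2)² = 729.0/144.0 = 5.062.
m_1 − m_2 = −2.5 log₁₀(5.062) = -1.76.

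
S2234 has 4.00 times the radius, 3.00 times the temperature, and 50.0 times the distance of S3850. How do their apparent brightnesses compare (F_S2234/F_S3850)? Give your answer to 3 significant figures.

0.518

L_S2234/L_S3850 = (R_S2234/R_S3850)²(T_S2234/T_S3850)⁴ = (4.00)² × (3.00)⁴ = 1296.
F_S2234/F_S3850 = (L_S2234/L_S3850)/(d_S2234/d_S3850)² = 1296 / (50.0)² = 0.5184.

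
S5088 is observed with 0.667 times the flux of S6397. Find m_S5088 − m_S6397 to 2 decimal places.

m_S5088 − m_S6397 = −2.5 log₁₀(F_S5088/F_S6397) = −2.5 log₁₀(0.667) = −2.5 × (-0.176) = 0.440.

0.44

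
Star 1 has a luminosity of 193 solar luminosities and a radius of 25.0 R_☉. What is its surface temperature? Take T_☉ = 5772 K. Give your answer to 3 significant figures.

T/T_☉ = (L/L_☉)^(1/4) / (R/R_☉)^(1/2)
T = 5772 × (193)^(1/4) / √(25.0) = 5772 × 3.727 / 5.000 = 4303 K.

4.30×10^3 K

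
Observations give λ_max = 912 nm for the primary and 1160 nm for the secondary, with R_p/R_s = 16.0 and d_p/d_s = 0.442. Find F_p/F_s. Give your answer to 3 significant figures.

3.43×10^3

Wien's law: T_p/T_s = λ_s/λ_p = 1160/912 = 1.272.
L_p/L_s = (R_p/R_s)²(T_p/T_s)⁴ = (16.0)²(1.272)⁴ = 670.0.
F_p/F_s = (L_p/L_s)/(d_p/d_s)² = 670.0/(0.442)² = 3430.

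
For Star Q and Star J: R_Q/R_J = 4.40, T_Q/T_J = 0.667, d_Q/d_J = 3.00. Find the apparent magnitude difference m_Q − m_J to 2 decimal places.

L_Q/L_J = (4.40)²(0.667)⁴ = 3.832.
F_Q/F_J = (L_Q/L_J)/(d_Q/d_J)² = 3.832/9.000 = 0.4258.
m_Q − m_J = −2.5 log₁₀(0.4258) = 0.93.

0.93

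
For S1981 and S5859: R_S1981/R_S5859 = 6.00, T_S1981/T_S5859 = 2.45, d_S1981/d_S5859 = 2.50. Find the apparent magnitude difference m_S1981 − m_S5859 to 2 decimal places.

L_S1981/L_S5859 = (6.00)²(2.45)⁴ = 1297.
F_S1981/F_S5859 = (L_S1981/L_S5859)/(d_S1981/d_S5859)² = 1297/6.250 = 207.5.
m_S1981 − m_S5859 = −2.5 log₁₀(207.5) = -5.79.

-5.79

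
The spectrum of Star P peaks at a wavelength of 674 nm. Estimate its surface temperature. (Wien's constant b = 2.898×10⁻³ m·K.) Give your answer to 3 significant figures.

4.30×10^3 K

T = b/λ_max = 2.898×10⁻³ / (674×10⁻⁹) = 4300 K.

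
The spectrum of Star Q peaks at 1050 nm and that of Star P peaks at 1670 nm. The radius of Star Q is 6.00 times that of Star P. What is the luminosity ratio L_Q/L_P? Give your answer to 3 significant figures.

Wien's law gives T ∝ 1/λ_max, so T_Q/T_P = λ_P/λ_Q = 1670/1050 = 1.590.
Then L ∝ R²T⁴ gives L_Q/L_P = (6.00)² × (1.590)⁴ = 36.00 × 6.399 = 230.4.

230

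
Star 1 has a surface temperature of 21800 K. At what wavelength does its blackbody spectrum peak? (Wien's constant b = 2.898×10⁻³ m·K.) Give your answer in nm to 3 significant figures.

133 nm

λ_max = b/T = 2.898×10⁻³ / 21800 = 1.33×10^-7 m = 132.9 nm.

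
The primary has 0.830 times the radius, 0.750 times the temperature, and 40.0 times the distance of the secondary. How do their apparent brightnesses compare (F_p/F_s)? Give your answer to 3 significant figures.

1.36×10^-4

L_p/L_s = (R_p/R_s)²(T_p/T_s)⁴ = (0.830)² × (0.750)⁴ = 0.2180.
F_p/F_s = (L_p/L_s)/(d_p/d_s)² = 0.2180 / (40.0)² = 1.362×10^-4.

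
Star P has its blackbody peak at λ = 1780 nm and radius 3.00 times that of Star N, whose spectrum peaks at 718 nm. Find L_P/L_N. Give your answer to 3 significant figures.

0.238

Wien's law gives T ∝ 1/λ_max, so T_P/T_N = λ_N/λ_P = 718/1780 = 0.4034.
Then L ∝ R²T⁴ gives L_P/L_N = (3.00)² × (0.4034)⁴ = 9.000 × 0.02647 = 0.2383.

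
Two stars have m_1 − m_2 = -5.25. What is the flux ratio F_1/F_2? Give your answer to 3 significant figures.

126

F_1/F_2 = 10^(−(m_1 − m_2)/2.5) = 10^(5.25/2.5) = 10^2.100 = 125.9.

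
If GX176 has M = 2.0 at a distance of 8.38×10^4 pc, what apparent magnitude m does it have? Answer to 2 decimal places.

m = M + 5 log₁₀(d/10 pc) = 2.0 + 5 log₁₀(8.38×10^4/10)
  = 2.0 + 5 × 3.923 = 2.0 + 19.62 = 21.62.

21.62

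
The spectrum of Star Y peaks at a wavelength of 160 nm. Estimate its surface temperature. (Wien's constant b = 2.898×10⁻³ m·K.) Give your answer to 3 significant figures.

1.81×10^4 K

T = b/λ_max = 2.898×10⁻³ / (160×10⁻⁹) = 1.811×10^4 K.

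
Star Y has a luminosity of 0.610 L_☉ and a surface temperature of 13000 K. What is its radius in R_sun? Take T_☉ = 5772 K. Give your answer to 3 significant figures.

R/R_☉ = √(L/L_☉) / (T/T_☉)² = √(0.610) / (2.252)²
       = 0.7810 / 5.073 = 0.1540.

0.154 R_sun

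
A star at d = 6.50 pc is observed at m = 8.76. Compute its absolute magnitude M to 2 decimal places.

9.70

M = m − 5 log₁₀(d/10 pc) = 8.76 − 5 log₁₀(6.50/10)
  = 8.76 − 5 × -0.187 = 8.76 − -0.94 = 9.70.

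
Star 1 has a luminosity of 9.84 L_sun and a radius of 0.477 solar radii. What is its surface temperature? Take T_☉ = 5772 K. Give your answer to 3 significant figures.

T/T_☉ = (L/L_☉)^(1/4) / (R/R_☉)^(1/2)
T = 5772 × (9.84)^(1/4) / √(0.477) = 5772 × 1.771 / 0.6907 = 1.480×10^4 K.

1.48×10^4 K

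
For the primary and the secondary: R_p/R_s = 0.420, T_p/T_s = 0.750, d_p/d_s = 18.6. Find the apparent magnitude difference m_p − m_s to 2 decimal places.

L_p/L_s = (0.420)²(0.750)⁴ = 0.05581.
F_p/F_s = (L_p/L_s)/(d_p/d_s)² = 0.05581/346.0 = 1.613×10^-4.
m_p − m_s = −2.5 log₁₀(1.613×10^-4) = 9.48.

9.48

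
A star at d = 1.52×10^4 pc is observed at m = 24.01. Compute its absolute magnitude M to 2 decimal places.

M = m − 5 log₁₀(d/10 pc) = 24.01 − 5 log₁₀(1.52×10^4/10)
  = 24.01 − 5 × 3.182 = 24.01 − 15.91 = 8.10.

8.10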